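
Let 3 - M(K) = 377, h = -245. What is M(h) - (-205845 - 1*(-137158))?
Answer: 68313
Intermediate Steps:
M(K) = -374 (M(K) = 3 - 1*377 = 3 - 377 = -374)
M(h) - (-205845 - 1*(-137158)) = -374 - (-205845 - 1*(-137158)) = -374 - (-205845 + 137158) = -374 - 1*(-68687) = -374 + 68687 = 68313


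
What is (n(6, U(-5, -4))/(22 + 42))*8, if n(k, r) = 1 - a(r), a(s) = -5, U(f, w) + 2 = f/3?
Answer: ¾ ≈ 0.75000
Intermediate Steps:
U(f, w) = -2 + f/3
n(k, r) = 6 (n(k, r) = 1 - 1*(-5) = 1 + 5 = 6)
(n(6, U(-5, -4))/(22 + 42))*8 = (6/(22 + 42))*8 = (6/64)*8 = (6*(1/64))*8 = (3/32)*8 = ¾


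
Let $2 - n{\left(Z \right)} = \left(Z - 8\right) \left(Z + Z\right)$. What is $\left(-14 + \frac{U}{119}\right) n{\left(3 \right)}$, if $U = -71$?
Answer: $- \frac{55584}{119} \approx -467.09$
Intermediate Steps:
$n{\left(Z \right)} = 2 - 2 Z \left(-8 + Z\right)$ ($n{\left(Z \right)} = 2 - \left(Z - 8\right) \left(Z + Z\right) = 2 - \left(-8 + Z\right) 2 Z = 2 - 2 Z \left(-8 + Z\right)$)
$\left(-14 + \frac{U}{119}\right) n{\left(3 \right)} = \left(-14 - \frac{71}{119}\right) \left(2 - 2 \cdot 3^{2} + 16 \cdot 3\right) = \left(-14 - \frac{71}{119}\right) \left(2 - 18 + 48\right) = \left(- \frac{1737}{119}\right) 32 = - \frac{55584}{119}$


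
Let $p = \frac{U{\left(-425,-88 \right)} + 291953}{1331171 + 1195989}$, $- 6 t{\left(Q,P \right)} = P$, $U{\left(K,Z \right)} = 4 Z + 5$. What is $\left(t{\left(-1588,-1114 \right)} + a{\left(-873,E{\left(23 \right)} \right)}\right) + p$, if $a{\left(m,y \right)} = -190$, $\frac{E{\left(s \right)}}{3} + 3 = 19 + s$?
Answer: $- \frac{15989131}{3790740} \approx -4.2179$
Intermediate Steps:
$E{\left(s \right)} = 48 + 3 s$ ($E{\left(s \right)} = -9 + 3 \left(19 + s\right) = -9 + \left(57 + 3 s\right) = 48 + 3 s$)
$U{\left(K,Z \right)} = 5 + 4 Z$
$t{\left(Q,P \right)} = - \frac{P}{6}$
$p = \frac{145803}{1263580}$ ($p = \frac{\left(5 + 4 \left(-88\right)\right) + 291953}{1331171 + 1195989} = \frac{\left(5 - 352\right) + 291953}{2527160} = \left(-347 + 291953\right) \frac{1}{2527160} = 291606 \cdot \frac{1}{2527160} = \frac{145803}{1263580} \approx 0.11539$)
$\left(t{\left(-1588,-1114 \right)} + a{\left(-873,E{\left(23 \right)} \right)}\right) + p = \left(\left(- \frac{1}{6}\right) \left(-1114\right) - 190\right) + \frac{145803}{1263580} = \left(\frac{557}{3} - 190\right) + \frac{145803}{1263580} = - \frac{13}{3} + \frac{145803}{1263580} = - \frac{15989131}{3790740}$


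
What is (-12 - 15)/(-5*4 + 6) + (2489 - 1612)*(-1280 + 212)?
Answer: -13112877/14 ≈ -9.3663e+5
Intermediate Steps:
(-12 - 15)/(-5*4 + 6) + (2489 - 1612)*(-1280 + 212) = -27/(-20 + 6) + 877*(-1068) = -27/(-14) - 936636 = -27*(-1/14) - 936636 = 27/14 - 936636 = -13112877/14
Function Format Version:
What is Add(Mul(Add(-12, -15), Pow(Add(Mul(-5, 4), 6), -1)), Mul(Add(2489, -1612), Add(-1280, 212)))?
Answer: Rational(-13112877, 14) ≈ -9.3663e+5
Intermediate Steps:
Add(Mul(Add(-12, -15), Pow(Add(Mul(-5, 4), 6), -1)), Mul(Add(2489, -1612), Add(-1280, 212))) = Add(Mul(-27, Pow(Add(-20, 6), -1)), Mul(877, -1068)) = Add(Mul(-27, Pow(-14, -1)), -936636) = Add(Mul(-27, Rational(-1, 14)), -936636) = Add(Rational(27, 14), -936636) = Rational(-13112877, 14)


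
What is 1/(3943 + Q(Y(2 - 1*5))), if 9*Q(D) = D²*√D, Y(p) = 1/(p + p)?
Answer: 2483522208/9792528066145 - 324*I*√6/9792528066145 ≈ 0.00025361 - 8.1045e-11*I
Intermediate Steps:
Y(p) = 1/(2*p)
Q(D) = D^(5/2)/9 (Q(D) = (D²*√D)/9 = D^(5/2)/9)
1/(3943 + Q(Y(2 - 1*5))) = 1/(3943 + (1/(2*(2 - 1*5)))^(5/2)/9) = 1/(3943 + (1/(2*(2 - 5)))^(5/2)/9) = 1/(3943 + ((½)/(-3))^(5/2)/9) = 1/(3943 + ((½)*(-⅓))^(5/2)/9) = 1/(3943 + (-⅙)^(5/2)/9) = 1/(3943 + (I*√6/216)/9) = 1/(3943 + I*√6/1944)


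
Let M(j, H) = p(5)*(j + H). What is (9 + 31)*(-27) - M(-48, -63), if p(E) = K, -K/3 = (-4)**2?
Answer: -6408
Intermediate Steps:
K = -48 (K = -3*(-4)**2 = -3*16 = -48)
p(E) = -48
M(j, H) = -48*H - 48*j (M(j, H) = -48*(j + H) = -48*(H + j) = -48*H - 48*j)
(9 + 31)*(-27) - M(-48, -63) = (9 + 31)*(-27) - (-48*(-63) - 48*(-48)) = 40*(-27) - (3024 + 2304) = -1080 - 1*5328 = -1080 - 5328 = -6408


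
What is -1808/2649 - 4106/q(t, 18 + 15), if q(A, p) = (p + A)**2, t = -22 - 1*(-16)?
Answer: -4064942/643707 ≈ -6.3149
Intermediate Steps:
t = -6 (t = -22 + 16 = -6)
q(A, p) = (A + p)**2
-1808/2649 - 4106/q(t, 18 + 15) = -1808/2649 - 4106/(-6 + (18 + 15))**2 = -1808*1/2649 - 4106/(-6 + 33)**2 = -1808/2649 - 4106/(27**2) = -1808/2649 - 4106/729 = -4064942/643707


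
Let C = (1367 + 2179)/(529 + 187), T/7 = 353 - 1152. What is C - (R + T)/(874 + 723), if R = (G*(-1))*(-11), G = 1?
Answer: 4829837/571726 ≈ 8.4478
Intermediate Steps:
T = -5593 (T = 7*(353 - 1152) = 7*(-799) = -5593)
C = 1773/358 (C = 3546/716 = 3546*(1/716) = 1773/358 ≈ 4.9525)
R = 11 (R = (1*(-1))*(-11) = -1*(-11) = 11)
C - (R + T)/(874 + 723) = 1773/358 - (11 - 5593)/(874 + 723) = 1773/358 - (-5582)/1597 = 1773/358 - 1*(-5582/1597) = 1773/358 + 5582/1597 = 4829837/571726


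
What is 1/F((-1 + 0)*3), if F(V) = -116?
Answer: -1/116 ≈ -0.0086207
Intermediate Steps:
1/F((-1 + 0)*3) = 1/(-116) = -1/116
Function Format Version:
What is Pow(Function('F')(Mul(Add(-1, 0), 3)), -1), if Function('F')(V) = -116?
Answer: Rational(-1, 116) ≈ -0.0086207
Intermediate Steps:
Pow(Function('F')(Mul(Add(-1, 0), 3)), -1) = Pow(-116, -1) = Rational(-1, 116)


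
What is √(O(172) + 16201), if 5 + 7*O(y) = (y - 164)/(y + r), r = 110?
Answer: √15781820082/987 ≈ 127.28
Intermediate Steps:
O(y) = -5/7 + (-164 + y)/(7*(110 + y)) (O(y) = -5/7 + ((y - 164)/(y + 110))/7 = -5/7 + ((-164 + y)/(110 + y))/7 = -5/7 + (-164 + y)/(7*(110 + y)))
√(O(172) + 16201) = √(2*(-357 - 2*172)/(7*(110 + 172)) + 16201) = √((2/7)*(-357 - 344)/282 + 16201) = √((2/7)*(1/282)*(-701) + 16201) = √(-701/987 + 16201) = √(15989686/987) = √15781820082/987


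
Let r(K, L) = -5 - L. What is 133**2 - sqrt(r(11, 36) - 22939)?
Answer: 17689 - 2*I*sqrt(5745) ≈ 17689.0 - 151.59*I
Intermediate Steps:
133**2 - sqrt(r(11, 36) - 22939) = 133**2 - sqrt((-5 - 1*36) - 22939) = 17689 - sqrt((-5 - 36) - 22939) = 17689 - sqrt(-41 - 22939) = 17689 - sqrt(-22980) = 17689 - 2*I*sqrt(5745)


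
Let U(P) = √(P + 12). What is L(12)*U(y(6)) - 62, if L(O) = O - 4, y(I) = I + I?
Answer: -62 + 16*√6 ≈ -22.808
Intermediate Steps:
y(I) = 2*I
L(O) = -4 + O
U(P) = √(12 + P)
L(12)*U(y(6)) - 62 = (-4 + 12)*√(12 + 2*6) - 62 = 8*√(12 + 12) - 62 = 8*√24 - 62 = 8*(2*√6) - 62 = 16*√6 - 62 = -62 + 16*√6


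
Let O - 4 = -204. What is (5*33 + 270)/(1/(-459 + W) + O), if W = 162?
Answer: -129195/59401 ≈ -2.1750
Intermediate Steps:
O = -200 (O = 4 - 204 = -200)
(5*33 + 270)/(1/(-459 + W) + O) = (5*33 + 270)/(1/(-459 + 162) - 200) = (165 + 270)/(1/(-297) - 200) = 435/(-1/297 - 200) = 435/(-59401/297) = 435*(-297/59401) = -129195/59401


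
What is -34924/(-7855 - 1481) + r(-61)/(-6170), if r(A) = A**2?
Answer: 11296364/3600195 ≈ 3.1377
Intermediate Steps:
-34924/(-7855 - 1481) + r(-61)/(-6170) = -34924/(-7855 - 1481) + (-61)**2/(-6170) = -34924/(-9336) + 3721*(-1/6170) = -34924*(-1/9336) - 3721/6170 = 8731/2334 - 3721/6170 = 11296364/3600195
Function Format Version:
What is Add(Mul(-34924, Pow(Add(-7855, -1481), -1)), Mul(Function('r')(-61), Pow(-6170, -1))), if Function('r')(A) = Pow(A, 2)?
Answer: Rational(11296364, 3600195) ≈ 3.1377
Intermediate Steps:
Add(Mul(-34924, Pow(Add(-7855, -1481), -1)), Mul(Function('r')(-61), Pow(-6170, -1))) = Add(Mul(-34924, Pow(Add(-7855, -1481), -1)), Mul(Pow(-61, 2), Pow(-6170, -1))) = Add(Mul(-34924, Pow(-9336, -1)), Mul(3721, Rational(-1, 6170))) = Add(Mul(-34924, Rational(-1, 9336)), Rational(-3721, 6170)) = Add(Rational(8731, 2334), Rational(-3721, 6170)) = Rational(11296364, 3600195)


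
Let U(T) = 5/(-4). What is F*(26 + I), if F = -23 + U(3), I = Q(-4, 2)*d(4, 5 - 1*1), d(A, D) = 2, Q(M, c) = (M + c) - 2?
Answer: -873/2 ≈ -436.50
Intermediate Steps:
Q(M, c) = -2 + M + c
U(T) = -5/4 (U(T) = 5*(-¼) = -5/4)
I = -8 (I = (-2 - 4 + 2)*2 = -4*2 = -8)
F = -97/4 (F = -23 - 5/4 = -97/4 ≈ -24.250)
F*(26 + I) = -97*(26 - 8)/4 = -97/4*18 = -873/2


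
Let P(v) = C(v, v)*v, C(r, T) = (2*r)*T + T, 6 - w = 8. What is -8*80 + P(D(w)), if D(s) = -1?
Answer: -641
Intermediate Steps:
w = -2 (w = 6 - 1*8 = 6 - 8 = -2)
C(r, T) = T + 2*T*r (C(r, T) = 2*T*r + T = T + 2*T*r)
P(v) = v²*(1 + 2*v) (P(v) = (v*(1 + 2*v))*v = v²*(1 + 2*v))
-8*80 + P(D(w)) = -8*80 + (-1)²*(1 + 2*(-1)) = -640 + 1*(1 - 2) = -640 + 1*(-1) = -640 - 1 = -641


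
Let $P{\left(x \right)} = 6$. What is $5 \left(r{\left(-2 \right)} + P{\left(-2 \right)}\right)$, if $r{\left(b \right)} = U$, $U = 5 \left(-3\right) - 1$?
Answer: $-50$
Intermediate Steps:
$U = -16$ ($U = -15 - 1 = -16$)
$r{\left(b \right)} = -16$
$5 \left(r{\left(-2 \right)} + P{\left(-2 \right)}\right) = 5 \left(-16 + 6\right) = 5 \left(-10\right) = -50$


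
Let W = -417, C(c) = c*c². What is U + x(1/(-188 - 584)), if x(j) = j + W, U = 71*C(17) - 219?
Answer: 268800363/772 ≈ 3.4819e+5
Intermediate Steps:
C(c) = c³
U = 348604 (U = 71*17³ - 219 = 71*4913 - 219 = 348823 - 219 = 348604)
x(j) = -417 + j (x(j) = j - 417 = -417 + j)
U + x(1/(-188 - 584)) = 348604 + (-417 + 1/(-188 - 584)) = 348604 + (-417 + 1/(-772)) = 348604 + (-417 - 1/772) = 348604 - 321925/772 = 268800363/772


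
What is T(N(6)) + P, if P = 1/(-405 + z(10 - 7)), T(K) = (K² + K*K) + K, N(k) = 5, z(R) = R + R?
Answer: 21944/399 ≈ 54.997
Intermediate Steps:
z(R) = 2*R
T(K) = K + 2*K² (T(K) = (K² + K²) + K = 2*K² + K = K + 2*K²)
P = -1/399 (P = 1/(-405 + 2*(10 - 7)) = 1/(-405 + 2*3) = 1/(-405 + 6) = 1/(-399) = -1/399 ≈ -0.0025063)
T(N(6)) + P = 5*(1 + 2*5) - 1/399 = 5*(1 + 10) - 1/399 = 5*11 - 1/399 = 55 - 1/399 = 21944/399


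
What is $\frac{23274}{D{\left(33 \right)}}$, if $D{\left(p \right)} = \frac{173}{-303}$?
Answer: $- \frac{7052022}{173} \approx -40763.0$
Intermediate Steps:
$D{\left(p \right)} = - \frac{173}{303}$ ($D{\left(p \right)} = 173 \left(- \frac{1}{303}\right) = - \frac{173}{303}$)
$\frac{23274}{D{\left(33 \right)}} = \frac{23274}{- \frac{173}{303}} = 23274 \left(- \frac{303}{173}\right) = - \frac{7052022}{173}$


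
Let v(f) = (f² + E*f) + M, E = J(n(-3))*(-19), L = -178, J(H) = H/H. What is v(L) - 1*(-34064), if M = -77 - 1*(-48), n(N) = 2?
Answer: 69101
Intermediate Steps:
J(H) = 1
M = -29 (M = -77 + 48 = -29)
E = -19 (E = 1*(-19) = -19)
v(f) = -29 + f² - 19*f (v(f) = (f² - 19*f) - 29 = -29 + f² - 19*f)
v(L) - 1*(-34064) = (-29 + (-178)² - 19*(-178)) - 1*(-34064) = (-29 + 31684 + 3382) + 34064 = 35037 + 34064 = 69101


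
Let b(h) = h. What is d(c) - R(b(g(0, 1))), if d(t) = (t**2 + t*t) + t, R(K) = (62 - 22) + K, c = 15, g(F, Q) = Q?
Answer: 424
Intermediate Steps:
R(K) = 40 + K
d(t) = t + 2*t**2 (d(t) = (t**2 + t**2) + t = 2*t**2 + t = t + 2*t**2)
d(c) - R(b(g(0, 1))) = 15*(1 + 2*15) - (40 + 1) = 15*(1 + 30) - 1*41 = 15*31 - 41 = 465 - 41 = 424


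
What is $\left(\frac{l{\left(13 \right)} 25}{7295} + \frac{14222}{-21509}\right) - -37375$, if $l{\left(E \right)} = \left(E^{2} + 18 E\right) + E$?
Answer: $\frac{1172912447447}{31381631} \approx 37376.0$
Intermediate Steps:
$l{\left(E \right)} = E^{2} + 19 E$
$\left(\frac{l{\left(13 \right)} 25}{7295} + \frac{14222}{-21509}\right) - -37375 = \left(\frac{13 \left(19 + 13\right) 25}{7295} + \frac{14222}{-21509}\right) - -37375 = \left(13 \cdot 32 \cdot 25 \cdot \frac{1}{7295} + 14222 \left(- \frac{1}{21509}\right)\right) + 37375 = \left(416 \cdot 25 \cdot \frac{1}{7295} - \frac{14222}{21509}\right) + 37375 = \left(10400 \cdot \frac{1}{7295} - \frac{14222}{21509}\right) + 37375 = \left(\frac{2080}{1459} - \frac{14222}{21509}\right) + 37375 = \frac{23988822}{31381631} + 37375 = \frac{1172912447447}{31381631}$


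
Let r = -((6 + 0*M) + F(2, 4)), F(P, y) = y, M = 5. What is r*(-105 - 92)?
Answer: 1970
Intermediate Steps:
r = -10 (r = -((6 + 0*5) + 4) = -((6 + 0) + 4) = -(6 + 4) = -1*10 = -10)
r*(-105 - 92) = -10*(-105 - 92) = -10*(-197) = 1970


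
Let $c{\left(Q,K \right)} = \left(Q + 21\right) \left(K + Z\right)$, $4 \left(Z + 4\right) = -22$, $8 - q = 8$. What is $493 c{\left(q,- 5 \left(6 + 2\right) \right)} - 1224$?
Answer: $- \frac{1027395}{2} \approx -5.137 \cdot 10^{5}$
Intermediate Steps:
$q = 0$ ($q = 8 - 8 = 0$)
$Z = - \frac{19}{2}$ ($Z = -4 + \frac{1}{4} \left(-22\right) = -4 - \frac{11}{2} = - \frac{19}{2} \approx -9.5$)
$c{\left(Q,K \right)} = \left(21 + Q\right) \left(- \frac{19}{2} + K\right)$ ($c{\left(Q,K \right)} = \left(Q + 21\right) \left(K - \frac{19}{2}\right) = \left(21 + Q\right) \left(- \frac{19}{2} + K\right)$)
$493 c{\left(q,- 5 \left(6 + 2\right) \right)} - 1224 = 493 \left(- \frac{399}{2} + 21 \left(- 5 \left(6 + 2\right)\right) - 0 + - 5 \left(6 + 2\right) 0\right) - 1224 = 493 \left(- \frac{399}{2} + 21 \left(\left(-5\right) 8\right) + 0 + \left(-5\right) 8 \cdot 0\right) - 1224 = 493 \left(- \frac{399}{2} + 21 \left(-40\right) + 0 - 0\right) - 1224 = 493 \left(- \frac{399}{2} - 840 + 0 + 0\right) - 1224 = 493 \left(- \frac{2079}{2}\right) - 1224 = - \frac{1024947}{2} - 1224 = - \frac{1027395}{2}$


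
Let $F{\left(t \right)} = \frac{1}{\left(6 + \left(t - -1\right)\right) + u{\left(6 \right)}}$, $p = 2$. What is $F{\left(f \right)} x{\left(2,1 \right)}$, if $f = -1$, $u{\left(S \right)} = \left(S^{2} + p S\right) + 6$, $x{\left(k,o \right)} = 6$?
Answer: $\frac{1}{10} \approx 0.1$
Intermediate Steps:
$u{\left(S \right)} = 6 + S^{2} + 2 S$ ($u{\left(S \right)} = \left(S^{2} + 2 S\right) + 6 = 6 + S^{2} + 2 S$)
$F{\left(t \right)} = \frac{1}{61 + t}$ ($F{\left(t \right)} = \frac{1}{\left(6 + \left(t - -1\right)\right) + \left(6 + 6^{2} + 2 \cdot 6\right)} = \frac{1}{\left(6 + \left(t + 1\right)\right) + \left(6 + 36 + 12\right)} = \frac{1}{\left(6 + \left(1 + t\right)\right) + 54} = \frac{1}{\left(7 + t\right) + 54} = \frac{1}{61 + t}$)
$F{\left(f \right)} x{\left(2,1 \right)} = \frac{1}{61 - 1} \cdot 6 = \frac{1}{60} \cdot 6 = \frac{1}{10}$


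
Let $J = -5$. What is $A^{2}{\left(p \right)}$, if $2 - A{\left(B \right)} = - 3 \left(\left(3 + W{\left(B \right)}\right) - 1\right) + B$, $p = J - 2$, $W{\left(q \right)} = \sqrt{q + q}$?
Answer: $99 + 90 i \sqrt{14} \approx 99.0 + 336.75 i$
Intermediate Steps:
$W{\left(q \right)} = \sqrt{2} \sqrt{q}$ ($W{\left(q \right)} = \sqrt{2 q} = \sqrt{2} \sqrt{q}$)
$p = -7$ ($p = -5 - 2 = -7$)
$A{\left(B \right)} = 8 - B + 3 \sqrt{2} \sqrt{B}$ ($A{\left(B \right)} = 2 - \left(- 3 \left(\left(3 + \sqrt{2} \sqrt{B}\right) - 1\right) + B\right) = 2 - \left(- 3 \left(2 + \sqrt{2} \sqrt{B}\right) + B\right) = 2 - \left(\left(-6 - 3 \sqrt{2} \sqrt{B}\right) + B\right) = 2 - \left(-6 + B - 3 \sqrt{2} \sqrt{B}\right) = 2 + \left(6 - B + 3 \sqrt{2} \sqrt{B}\right) = 8 - B + 3 \sqrt{2} \sqrt{B}$)
$A^{2}{\left(p \right)} = \left(8 - -7 + 3 \sqrt{2} \sqrt{-7}\right)^{2} = \left(8 + 7 + 3 \sqrt{2} i \sqrt{7}\right)^{2} = \left(8 + 7 + 3 i \sqrt{14}\right)^{2} = \left(15 + 3 i \sqrt{14}\right)^{2}$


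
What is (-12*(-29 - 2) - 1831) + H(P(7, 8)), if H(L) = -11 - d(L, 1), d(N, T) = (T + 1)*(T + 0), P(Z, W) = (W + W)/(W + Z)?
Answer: -1472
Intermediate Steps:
P(Z, W) = 2*W/(W + Z) (P(Z, W) = (2*W)/(W + Z) = 2*W/(W + Z))
d(N, T) = T*(1 + T) (d(N, T) = (1 + T)*T = T*(1 + T))
H(L) = -13 (H(L) = -11 - (1 + 1) = -11 - 2 = -13)
(-12*(-29 - 2) - 1831) + H(P(7, 8)) = (-12*(-29 - 2) - 1831) - 13 = (-12*(-31) - 1831) - 13 = (372 - 1831) - 13 = -1459 - 13 = -1472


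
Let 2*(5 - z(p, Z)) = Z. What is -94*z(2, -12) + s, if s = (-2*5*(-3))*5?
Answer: -884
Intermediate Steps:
z(p, Z) = 5 - Z/2
s = 150 (s = -10*(-3)*5 = 30*5 = 150)
-94*z(2, -12) + s = -94*(5 - ½*(-12)) + 150 = -94*(5 + 6) + 150 = -94*11 + 150 = -1034 + 150 = -884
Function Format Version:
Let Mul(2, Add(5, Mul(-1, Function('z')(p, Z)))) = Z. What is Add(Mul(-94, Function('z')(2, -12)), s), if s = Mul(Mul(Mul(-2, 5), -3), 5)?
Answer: -884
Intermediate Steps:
Function('z')(p, Z) = Add(5, Mul(Rational(-1, 2), Z))
s = 150 (s = Mul(Mul(-10, -3), 5) = Mul(30, 5) = 150)
Add(Mul(-94, Function('z')(2, -12)), s) = Add(Mul(-94, Add(5, Mul(Rational(-1, 2), -12))), 150) = Add(Mul(-94, Add(5, 6)), 150) = Add(Mul(-94, 11), 150) = Add(-1034, 150) = -884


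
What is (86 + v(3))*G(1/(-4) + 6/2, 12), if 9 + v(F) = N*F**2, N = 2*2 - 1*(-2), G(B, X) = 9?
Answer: 1179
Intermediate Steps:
N = 6 (N = 4 + 2 = 6)
v(F) = -9 + 6*F**2
(86 + v(3))*G(1/(-4) + 6/2, 12) = (86 + (-9 + 6*3**2))*9 = (86 + (-9 + 6*9))*9 = (86 + (-9 + 54))*9 = (86 + 45)*9 = 131*9 = 1179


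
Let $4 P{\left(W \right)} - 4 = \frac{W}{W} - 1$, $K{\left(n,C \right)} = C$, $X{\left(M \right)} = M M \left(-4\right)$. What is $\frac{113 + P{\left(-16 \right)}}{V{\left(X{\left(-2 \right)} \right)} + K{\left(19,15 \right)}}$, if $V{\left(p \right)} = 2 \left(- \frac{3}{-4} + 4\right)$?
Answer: $\frac{228}{49} \approx 4.6531$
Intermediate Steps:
$X{\left(M \right)} = - 4 M^{2}$ ($X{\left(M \right)} = M^{2} \left(-4\right) = - 4 M^{2}$)
$P{\left(W \right)} = 1$ ($P{\left(W \right)} = 1 + \frac{\frac{W}{W} - 1}{4} = 1 + \frac{1 - 1}{4} = 1 + \frac{1}{4} \cdot 0 = 1 + 0 = 1$)
$V{\left(p \right)} = \frac{19}{2}$ ($V{\left(p \right)} = 2 \left(\left(-3\right) \left(- \frac{1}{4}\right) + 4\right) = 2 \left(\frac{3}{4} + 4\right) = 2 \cdot \frac{19}{4} = \frac{19}{2}$)
$\frac{113 + P{\left(-16 \right)}}{V{\left(X{\left(-2 \right)} \right)} + K{\left(19,15 \right)}} = \frac{113 + 1}{\frac{19}{2} + 15} = \frac{114}{\frac{49}{2}} = 114 \cdot \frac{2}{49} = \frac{228}{49}$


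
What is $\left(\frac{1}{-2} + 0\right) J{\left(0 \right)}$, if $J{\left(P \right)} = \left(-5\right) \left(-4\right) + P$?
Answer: $-10$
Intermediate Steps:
$J{\left(P \right)} = 20 + P$
$\left(\frac{1}{-2} + 0\right) J{\left(0 \right)} = \left(\frac{1}{-2} + 0\right) \left(20 + 0\right) = \left(- \frac{1}{2} + 0\right) 20 = \left(- \frac{1}{2}\right) 20 = -10$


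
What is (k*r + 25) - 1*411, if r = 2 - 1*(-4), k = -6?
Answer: -422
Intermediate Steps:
r = 6 (r = 2 + 4 = 6)
(k*r + 25) - 1*411 = (-6*6 + 25) - 1*411 = (-36 + 25) - 411 = -11 - 411 = -422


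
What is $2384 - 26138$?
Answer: $-23754$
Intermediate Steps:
$2384 - 26138 = -23754$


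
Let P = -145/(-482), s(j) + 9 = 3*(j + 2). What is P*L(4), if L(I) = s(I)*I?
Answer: 2610/241 ≈ 10.830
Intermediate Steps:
s(j) = -3 + 3*j (s(j) = -9 + 3*(j + 2) = -9 + 3*(2 + j) = -9 + (6 + 3*j) = -3 + 3*j)
L(I) = I*(-3 + 3*I) (L(I) = (-3 + 3*I)*I = I*(-3 + 3*I))
P = 145/482 (P = -145*(-1/482) = 145/482 ≈ 0.30083)
P*L(4) = 145*(3*4*(-1 + 4))/482 = 145*(3*4*3)/482 = (145/482)*36 = 2610/241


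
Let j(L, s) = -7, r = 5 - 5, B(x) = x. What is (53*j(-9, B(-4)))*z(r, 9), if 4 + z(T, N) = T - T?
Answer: 1484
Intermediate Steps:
r = 0
z(T, N) = -4 (z(T, N) = -4 + (T - T) = -4 + 0 = -4)
(53*j(-9, B(-4)))*z(r, 9) = (53*(-7))*(-4) = -371*(-4) = 1484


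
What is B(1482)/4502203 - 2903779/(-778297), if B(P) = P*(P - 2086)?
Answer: 12376727088121/3504051088291 ≈ 3.5321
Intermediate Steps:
B(P) = P*(-2086 + P)
B(1482)/4502203 - 2903779/(-778297) = (1482*(-2086 + 1482))/4502203 - 2903779/(-778297) = (1482*(-604))*(1/4502203) - 2903779*(-1/778297) = -895128*1/4502203 + 2903779/778297 = -895128/4502203 + 2903779/778297 = 12376727088121/3504051088291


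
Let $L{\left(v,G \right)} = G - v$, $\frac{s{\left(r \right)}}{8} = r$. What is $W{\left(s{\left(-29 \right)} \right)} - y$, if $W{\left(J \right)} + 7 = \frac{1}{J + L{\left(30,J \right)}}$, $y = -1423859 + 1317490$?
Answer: $\frac{52542827}{494} \approx 1.0636 \cdot 10^{5}$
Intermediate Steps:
$s{\left(r \right)} = 8 r$
$y = -106369$
$W{\left(J \right)} = -7 + \frac{1}{-30 + 2 J}$ ($W{\left(J \right)} = -7 + \frac{1}{J + \left(J - 30\right)} = -7 + \frac{1}{J + \left(-30 + J\right)} = -7 + \frac{1}{-30 + 2 J}$)
$W{\left(s{\left(-29 \right)} \right)} - y = \frac{211 - 14 \cdot 8 \left(-29\right)}{2 \left(-15 + 8 \left(-29\right)\right)} - -106369 = \frac{211 - -3248}{2 \left(-15 - 232\right)} + 106369 = \frac{211 + 3248}{2 \left(-247\right)} + 106369 = \frac{1}{2} \left(- \frac{1}{247}\right) 3459 + 106369 = - \frac{3459}{494} + 106369 = \frac{52542827}{494}$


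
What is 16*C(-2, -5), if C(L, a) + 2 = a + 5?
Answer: -32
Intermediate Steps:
C(L, a) = 3 + a (C(L, a) = -2 + (a + 5) = -2 + (5 + a) = 3 + a)
16*C(-2, -5) = 16*(3 - 5) = 16*(-2) = -32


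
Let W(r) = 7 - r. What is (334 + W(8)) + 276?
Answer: 609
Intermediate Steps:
(334 + W(8)) + 276 = (334 + (7 - 1*8)) + 276 = (334 + (7 - 8)) + 276 = (334 - 1) + 276 = 333 + 276 = 609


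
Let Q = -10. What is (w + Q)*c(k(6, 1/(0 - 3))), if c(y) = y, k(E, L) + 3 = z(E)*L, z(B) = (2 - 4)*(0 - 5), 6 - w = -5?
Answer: -19/3 ≈ -6.3333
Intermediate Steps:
w = 11 (w = 6 - 1*(-5) = 6 + 5 = 11)
z(B) = 10 (z(B) = -2*(-5) = 10)
k(E, L) = -3 + 10*L
(w + Q)*c(k(6, 1/(0 - 3))) = (11 - 10)*(-3 + 10/(0 - 3)) = 1*(-3 + 10/(-3)) = 1*(-3 + 10*(-1/3)) = 1*(-3 - 10/3) = 1*(-19/3) = -19/3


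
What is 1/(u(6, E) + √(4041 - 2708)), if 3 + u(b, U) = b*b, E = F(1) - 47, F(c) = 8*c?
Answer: -33/244 + √1333/244 ≈ 0.014386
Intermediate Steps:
E = -39 (E = 8*1 - 47 = 8 - 47 = -39)
u(b, U) = -3 + b² (u(b, U) = -3 + b*b = -3 + b²)
1/(u(6, E) + √(4041 - 2708)) = 1/((-3 + 6²) + √(4041 - 2708)) = 1/((-3 + 36) + √1333) = 1/(33 + √1333)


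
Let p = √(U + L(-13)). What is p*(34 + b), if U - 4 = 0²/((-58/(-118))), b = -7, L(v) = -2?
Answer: 27*√2 ≈ 38.184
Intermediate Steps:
U = 4 (U = 4 + 0²/((-58/(-118))) = 4 + 0/((-58*(-1/118))) = 4 + 0/(29/59) = 4 + 0*(59/29) = 4 + 0 = 4)
p = √2 (p = √(4 - 2) = √2 ≈ 1.4142)
p*(34 + b) = √2*(34 - 7) = √2*27 = 27*√2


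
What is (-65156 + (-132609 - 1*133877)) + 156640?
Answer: -175002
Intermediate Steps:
(-65156 + (-132609 - 1*133877)) + 156640 = (-65156 + (-132609 - 133877)) + 156640 = (-65156 - 266486) + 156640 = -331642 + 156640 = -175002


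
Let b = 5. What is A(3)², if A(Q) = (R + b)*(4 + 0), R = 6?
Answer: 1936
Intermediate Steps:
A(Q) = 44 (A(Q) = (6 + 5)*(4 + 0) = 11*4 = 44)
A(3)² = 44² = 1936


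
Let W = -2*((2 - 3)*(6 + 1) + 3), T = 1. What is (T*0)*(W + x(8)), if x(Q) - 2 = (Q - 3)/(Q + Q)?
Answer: 0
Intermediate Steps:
x(Q) = 2 + (-3 + Q)/(2*Q) (x(Q) = 2 + (Q - 3)/(Q + Q) = 2 + (-3 + Q)/((2*Q)) = 2 + (-3 + Q)*(1/(2*Q)) = 2 + (-3 + Q)/(2*Q))
W = 8 (W = -2*(-1*7 + 3) = -2*(-7 + 3) = -2*(-4) = 8)
(T*0)*(W + x(8)) = (1*0)*(8 + (½)*(-3 + 5*8)/8) = 0*(8 + (½)*(⅛)*(-3 + 40)) = 0*(8 + (½)*(⅛)*37) = 0*(8 + 37/16) = 0*(165/16) = 0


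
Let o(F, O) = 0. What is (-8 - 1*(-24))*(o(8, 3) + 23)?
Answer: 368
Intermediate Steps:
(-8 - 1*(-24))*(o(8, 3) + 23) = (-8 - 1*(-24))*(0 + 23) = (-8 + 24)*23 = 16*23 = 368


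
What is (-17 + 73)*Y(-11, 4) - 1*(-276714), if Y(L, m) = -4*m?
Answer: 275818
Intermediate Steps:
(-17 + 73)*Y(-11, 4) - 1*(-276714) = (-17 + 73)*(-4*4) - 1*(-276714) = 56*(-16) + 276714 = -896 + 276714 = 275818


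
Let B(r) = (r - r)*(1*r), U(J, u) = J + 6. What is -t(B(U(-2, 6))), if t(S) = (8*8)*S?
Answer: 0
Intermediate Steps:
U(J, u) = 6 + J
B(r) = 0 (B(r) = 0*r = 0)
t(S) = 64*S
-t(B(U(-2, 6))) = -64*0 = -1*0 = 0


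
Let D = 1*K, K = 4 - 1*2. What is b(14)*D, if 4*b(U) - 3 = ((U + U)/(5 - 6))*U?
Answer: -389/2 ≈ -194.50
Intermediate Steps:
K = 2 (K = 4 - 2 = 2)
D = 2 (D = 1*2 = 2)
b(U) = ¾ - U²/2 (b(U) = ¾ + (((U + U)/(5 - 6))*U)/4 = ¾ + (((2*U)/(-1))*U)/4 = ¾ + (((2*U)*(-1))*U)/4 = ¾ + ((-2*U)*U)/4 = ¾ + (-2*U²)/4 = ¾ - U²/2)
b(14)*D = (¾ - ½*14²)*2 = (¾ - ½*196)*2 = (¾ - 98)*2 = -389/4*2 = -389/2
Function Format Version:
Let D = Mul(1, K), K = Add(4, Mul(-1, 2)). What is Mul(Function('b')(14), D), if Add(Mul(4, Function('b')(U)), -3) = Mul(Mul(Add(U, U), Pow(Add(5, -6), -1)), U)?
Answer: Rational(-389, 2) ≈ -194.50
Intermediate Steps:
K = 2 (K = Add(4, -2) = 2)
D = 2 (D = Mul(1, 2) = 2)
Function('b')(U) = Add(Rational(3, 4), Mul(Rational(-1, 2), Pow(U, 2))) (Function('b')(U) = Add(Rational(3, 4), Mul(Rational(1, 4), Mul(Mul(Add(U, U), Pow(Add(5, -6), -1)), U))) = Add(Rational(3, 4), Mul(Rational(1, 4), Mul(Mul(Mul(2, U), Pow(-1, -1)), U))) = Add(Rational(3, 4), Mul(Rational(1, 4), Mul(Mul(Mul(2, U), -1), U))) = Add(Rational(3, 4), Mul(Rational(1, 4), Mul(Mul(-2, U), U))) = Add(Rational(3, 4), Mul(Rational(1, 4), Mul(-2, Pow(U, 2)))) = Add(Rational(3, 4), Mul(Rational(-1, 2), Pow(U, 2))))
Mul(Function('b')(14), D) = Mul(Add(Rational(3, 4), Mul(Rational(-1, 2), Pow(14, 2))), 2) = Mul(Add(Rational(3, 4), Mul(Rational(-1, 2), 196)), 2) = Mul(Add(Rational(3, 4), -98), 2) = Mul(Rational(-389, 4), 2) = Rational(-389, 2)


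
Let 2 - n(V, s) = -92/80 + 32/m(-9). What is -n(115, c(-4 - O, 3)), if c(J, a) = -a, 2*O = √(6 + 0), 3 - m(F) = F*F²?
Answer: -11369/3660 ≈ -3.1063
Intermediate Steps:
m(F) = 3 - F³ (m(F) = 3 - F*F² = 3 - F³)
O = √6/2 (O = √(6 + 0)/2 = √6/2 ≈ 1.2247)
n(V, s) = 11369/3660 (n(V, s) = 2 - (-92/80 + 32/(3 - 1*(-9)³)) = 2 - (-92*1/80 + 32/(3 - 1*(-729))) = 2 - (-23/20 + 32/(3 + 729)) = 2 - (-23/20 + 32/732) = 2 - (-23/20 + 32*(1/732)) = 2 - (-23/20 + 8/183) = 2 - 1*(-4049/3660) = 2 + 4049/3660 = 11369/3660)
-n(115, c(-4 - O, 3)) = -1*11369/3660 = -11369/3660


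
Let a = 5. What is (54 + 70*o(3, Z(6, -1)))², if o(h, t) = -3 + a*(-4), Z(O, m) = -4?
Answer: 2421136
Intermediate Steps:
o(h, t) = -23 (o(h, t) = -3 + 5*(-4) = -3 - 20 = -23)
(54 + 70*o(3, Z(6, -1)))² = (54 + 70*(-23))² = (54 - 1610)² = (-1556)² = 2421136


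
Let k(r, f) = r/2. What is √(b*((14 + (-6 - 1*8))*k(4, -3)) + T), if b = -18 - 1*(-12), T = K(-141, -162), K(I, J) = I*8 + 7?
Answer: I*√1121 ≈ 33.481*I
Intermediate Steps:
k(r, f) = r/2 (k(r, f) = r*(½) = r/2)
K(I, J) = 7 + 8*I (K(I, J) = 8*I + 7 = 7 + 8*I)
T = -1121 (T = 7 + 8*(-141) = 7 - 1128 = -1121)
b = -6 (b = -18 + 12 = -6)
√(b*((14 + (-6 - 1*8))*k(4, -3)) + T) = √(-6*(14 + (-6 - 1*8))*(½)*4 - 1121) = √(-6*(14 + (-6 - 8))*2 - 1121) = √(-6*(14 - 14)*2 - 1121) = √(-0*2 - 1121) = √(-6*0 - 1121) = √(0 - 1121) = √(-1121) = I*√1121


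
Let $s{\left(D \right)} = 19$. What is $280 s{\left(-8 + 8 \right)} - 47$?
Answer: $5273$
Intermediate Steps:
$280 s{\left(-8 + 8 \right)} - 47 = 280 \cdot 19 - 47 = 5320 - 47 = 5273$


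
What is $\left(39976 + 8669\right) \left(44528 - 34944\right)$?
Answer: $466213680$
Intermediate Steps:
$\left(39976 + 8669\right) \left(44528 - 34944\right) = 48645 \cdot 9584 = 466213680$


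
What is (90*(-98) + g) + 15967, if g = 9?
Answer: 7156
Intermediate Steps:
(90*(-98) + g) + 15967 = (90*(-98) + 9) + 15967 = (-8820 + 9) + 15967 = -8811 + 15967 = 7156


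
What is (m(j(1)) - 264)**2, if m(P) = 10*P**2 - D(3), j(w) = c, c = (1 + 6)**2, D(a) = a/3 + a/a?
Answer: 563777536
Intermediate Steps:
D(a) = 1 + a/3 (D(a) = a*(1/3) + 1 = a/3 + 1 = 1 + a/3)
c = 49 (c = 7**2 = 49)
j(w) = 49
m(P) = -2 + 10*P**2 (m(P) = 10*P**2 - (1 + (1/3)*3) = 10*P**2 - (1 + 1) = 10*P**2 - 1*2 = 10*P**2 - 2 = -2 + 10*P**2)
(m(j(1)) - 264)**2 = ((-2 + 10*49**2) - 264)**2 = ((-2 + 10*2401) - 264)**2 = ((-2 + 24010) - 264)**2 = (24008 - 264)**2 = 23744**2 = 563777536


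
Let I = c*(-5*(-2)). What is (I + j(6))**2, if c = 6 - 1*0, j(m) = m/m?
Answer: 3721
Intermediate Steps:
j(m) = 1
c = 6 (c = 6 + 0 = 6)
I = 60 (I = 6*(-5*(-2)) = 6*10 = 60)
(I + j(6))**2 = (60 + 1)**2 = 61**2 = 3721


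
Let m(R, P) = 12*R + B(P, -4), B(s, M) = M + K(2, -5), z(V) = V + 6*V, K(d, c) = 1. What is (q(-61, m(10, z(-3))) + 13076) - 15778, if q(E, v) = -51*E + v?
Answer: 526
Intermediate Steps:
z(V) = 7*V
B(s, M) = 1 + M (B(s, M) = M + 1 = 1 + M)
m(R, P) = -3 + 12*R (m(R, P) = 12*R + (1 - 4) = 12*R - 3 = -3 + 12*R)
q(E, v) = v - 51*E
(q(-61, m(10, z(-3))) + 13076) - 15778 = (((-3 + 12*10) - 51*(-61)) + 13076) - 15778 = (((-3 + 120) + 3111) + 13076) - 15778 = ((117 + 3111) + 13076) - 15778 = (3228 + 13076) - 15778 = 16304 - 15778 = 526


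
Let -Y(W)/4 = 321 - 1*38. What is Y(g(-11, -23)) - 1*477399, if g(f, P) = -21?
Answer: -478531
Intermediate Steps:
Y(W) = -1132 (Y(W) = -4*(321 - 1*38) = -4*(321 - 38) = -4*283 = -1132)
Y(g(-11, -23)) - 1*477399 = -1132 - 1*477399 = -1132 - 477399 = -478531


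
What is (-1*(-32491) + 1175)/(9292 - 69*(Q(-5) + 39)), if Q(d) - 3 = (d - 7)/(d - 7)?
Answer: 33666/6325 ≈ 5.3227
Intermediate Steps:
Q(d) = 4 (Q(d) = 3 + (d - 7)/(d - 7) = 3 + (-7 + d)/(-7 + d) = 3 + 1 = 4)
(-1*(-32491) + 1175)/(9292 - 69*(Q(-5) + 39)) = (-1*(-32491) + 1175)/(9292 - 69*(4 + 39)) = (32491 + 1175)/(9292 - 69*43) = 33666/(9292 - 2967) = 33666/6325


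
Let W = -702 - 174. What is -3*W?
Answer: 2628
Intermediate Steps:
W = -876
-3*W = -3*(-876) = 2628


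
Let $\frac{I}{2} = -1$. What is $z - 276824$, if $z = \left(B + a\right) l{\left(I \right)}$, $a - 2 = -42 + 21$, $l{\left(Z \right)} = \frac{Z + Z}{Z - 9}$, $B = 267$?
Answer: $- \frac{3044072}{11} \approx -2.7673 \cdot 10^{5}$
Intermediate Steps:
$I = -2$ ($I = 2 \left(-1\right) = -2$)
$l{\left(Z \right)} = \frac{2 Z}{-9 + Z}$
$a = -19$ ($a = 2 + \left(-42 + 21\right) = 2 - 21 = -19$)
$z = \frac{992}{11}$ ($z = \left(267 - 19\right) 2 \left(-2\right) \frac{1}{-9 - 2} = 248 \cdot 2 \left(-2\right) \frac{1}{-11} = 248 \cdot 2 \left(-2\right) \left(- \frac{1}{11}\right) = 248 \cdot \frac{4}{11} = \frac{992}{11} \approx 90.182$)
$z - 276824 = \frac{992}{11} - 276824 = - \frac{3044072}{11}$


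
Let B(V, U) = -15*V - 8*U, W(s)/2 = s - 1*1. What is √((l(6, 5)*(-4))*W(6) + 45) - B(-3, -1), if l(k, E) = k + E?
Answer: -53 + I*√395 ≈ -53.0 + 19.875*I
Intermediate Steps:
W(s) = -2 + 2*s (W(s) = 2*(s - 1*1) = 2*(s - 1) = 2*(-1 + s) = -2 + 2*s)
l(k, E) = E + k
√((l(6, 5)*(-4))*W(6) + 45) - B(-3, -1) = √(((5 + 6)*(-4))*(-2 + 2*6) + 45) - (-15*(-3) - 8*(-1)) = √((11*(-4))*(-2 + 12) + 45) - (45 + 8) = √(-44*10 + 45) - 1*53 = √(-440 + 45) - 53 = √(-395) - 53 = I*√395 - 53 = -53 + I*√395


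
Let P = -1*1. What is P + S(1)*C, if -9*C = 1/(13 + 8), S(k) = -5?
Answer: -184/189 ≈ -0.97355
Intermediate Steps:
C = -1/189 (C = -1/(9*(13 + 8)) = -⅑/21 = -⅑*1/21 = -1/189 ≈ -0.0052910)
P = -1
P + S(1)*C = -1 - 5*(-1/189) = -1 + 5/189 = -184/189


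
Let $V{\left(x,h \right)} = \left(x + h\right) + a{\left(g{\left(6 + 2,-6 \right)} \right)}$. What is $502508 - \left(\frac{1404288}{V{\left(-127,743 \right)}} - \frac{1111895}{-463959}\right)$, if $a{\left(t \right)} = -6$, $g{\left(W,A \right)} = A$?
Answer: $\frac{70782543141389}{141507495} \approx 5.002 \cdot 10^{5}$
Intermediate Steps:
$V{\left(x,h \right)} = -6 + h + x$ ($V{\left(x,h \right)} = \left(x + h\right) - 6 = \left(h + x\right) - 6 = -6 + h + x$)
$502508 - \left(\frac{1404288}{V{\left(-127,743 \right)}} - \frac{1111895}{-463959}\right) = 502508 - \left(\frac{1404288}{-6 + 743 - 127} - \frac{1111895}{-463959}\right) = 502508 - \left(\frac{1404288}{610} - - \frac{1111895}{463959}\right) = 502508 - \left(1404288 \cdot \frac{1}{610} + \frac{1111895}{463959}\right) = 502508 - \left(\frac{702144}{305} + \frac{1111895}{463959}\right) = 502508 - \frac{326105156071}{141507495} = \frac{70782543141389}{141507495}$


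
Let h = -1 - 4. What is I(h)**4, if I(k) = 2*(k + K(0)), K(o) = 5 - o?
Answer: 0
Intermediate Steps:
h = -5
I(k) = 10 + 2*k (I(k) = 2*(k + (5 - 1*0)) = 2*(k + (5 + 0)) = 2*(k + 5) = 2*(5 + k) = 10 + 2*k)
I(h)**4 = (10 + 2*(-5))**4 = (10 - 10)**4 = 0**4 = 0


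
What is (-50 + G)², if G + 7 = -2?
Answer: 3481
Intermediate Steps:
G = -9 (G = -7 - 2 = -9)
(-50 + G)² = (-50 - 9)² = (-59)² = 3481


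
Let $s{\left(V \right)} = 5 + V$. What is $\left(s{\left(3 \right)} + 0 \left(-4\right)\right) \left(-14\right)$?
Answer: $-112$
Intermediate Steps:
$\left(s{\left(3 \right)} + 0 \left(-4\right)\right) \left(-14\right) = \left(\left(5 + 3\right) + 0 \left(-4\right)\right) \left(-14\right) = \left(8 + 0\right) \left(-14\right) = 8 \left(-14\right) = -112$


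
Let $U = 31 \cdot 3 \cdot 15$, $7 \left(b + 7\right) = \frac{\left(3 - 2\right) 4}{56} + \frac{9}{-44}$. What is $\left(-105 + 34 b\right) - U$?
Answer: $- \frac{1874261}{1078} \approx -1738.6$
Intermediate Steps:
$b = - \frac{15133}{2156}$ ($b = -7 + \frac{\frac{\left(3 - 2\right) 4}{56} + \frac{9}{-44}}{7} = -7 + \frac{1 \cdot 4 \cdot \frac{1}{56} + 9 \left(- \frac{1}{44}\right)}{7} = -7 + \frac{4 \cdot \frac{1}{56} - \frac{9}{44}}{7} = -7 + \frac{\frac{1}{14} - \frac{9}{44}}{7} = -7 + \frac{1}{7} \left(- \frac{41}{308}\right) = -7 - \frac{41}{2156} = - \frac{15133}{2156} \approx -7.019$)
$U = 1395$ ($U = 93 \cdot 15 = 1395$)
$\left(-105 + 34 b\right) - U = \left(-105 + 34 \left(- \frac{15133}{2156}\right)\right) - 1395 = \left(-105 - \frac{257261}{1078}\right) - 1395 = - \frac{370451}{1078} - 1395 = - \frac{1874261}{1078}$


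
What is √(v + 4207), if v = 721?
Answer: 8*√77 ≈ 70.200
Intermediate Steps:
√(v + 4207) = √(721 + 4207) = √4928 = 8*√77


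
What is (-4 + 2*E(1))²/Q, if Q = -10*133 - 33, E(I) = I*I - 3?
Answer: -64/1363 ≈ -0.046955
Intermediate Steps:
E(I) = -3 + I² (E(I) = I² - 3 = -3 + I²)
Q = -1363 (Q = -1330 - 33 = -1363)
(-4 + 2*E(1))²/Q = (-4 + 2*(-3 + 1²))²/(-1363) = (-4 + 2*(-3 + 1))²*(-1/1363) = (-4 + 2*(-2))²*(-1/1363) = (-4 - 4)²*(-1/1363) = (-8)²*(-1/1363) = 64*(-1/1363) = -64/1363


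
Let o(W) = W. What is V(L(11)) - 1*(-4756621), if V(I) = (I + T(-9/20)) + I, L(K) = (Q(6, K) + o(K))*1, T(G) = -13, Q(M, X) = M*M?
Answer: 4756702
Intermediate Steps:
Q(M, X) = M**2
L(K) = 36 + K (L(K) = (6**2 + K)*1 = (36 + K)*1 = 36 + K)
V(I) = -13 + 2*I (V(I) = (I - 13) + I = (-13 + I) + I = -13 + 2*I)
V(L(11)) - 1*(-4756621) = (-13 + 2*(36 + 11)) - 1*(-4756621) = (-13 + 2*47) + 4756621 = (-13 + 94) + 4756621 = 81 + 4756621 = 4756702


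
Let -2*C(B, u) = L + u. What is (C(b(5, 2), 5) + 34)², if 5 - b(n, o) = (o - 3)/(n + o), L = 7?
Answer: 784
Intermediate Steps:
b(n, o) = 5 - (-3 + o)/(n + o) (b(n, o) = 5 - (o - 3)/(n + o) = 5 - (-3 + o)/(n + o))
C(B, u) = -7/2 - u/2 (C(B, u) = -(7 + u)/2 = -7/2 - u/2)
(C(b(5, 2), 5) + 34)² = ((-7/2 - ½*5) + 34)² = ((-7/2 - 5/2) + 34)² = (-6 + 34)² = 28² = 784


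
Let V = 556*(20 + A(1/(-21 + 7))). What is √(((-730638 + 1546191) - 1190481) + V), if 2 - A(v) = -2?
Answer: 108*I*√31 ≈ 601.32*I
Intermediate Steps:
A(v) = 4 (A(v) = 2 - 1*(-2) = 2 + 2 = 4)
V = 13344 (V = 556*(20 + 4) = 556*24 = 13344)
√(((-730638 + 1546191) - 1190481) + V) = √(((-730638 + 1546191) - 1190481) + 13344) = √((815553 - 1190481) + 13344) = √(-374928 + 13344) = √(-361584) = 108*I*√31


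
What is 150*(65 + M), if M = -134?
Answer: -10350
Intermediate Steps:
150*(65 + M) = 150*(65 - 134) = 150*(-69) = -10350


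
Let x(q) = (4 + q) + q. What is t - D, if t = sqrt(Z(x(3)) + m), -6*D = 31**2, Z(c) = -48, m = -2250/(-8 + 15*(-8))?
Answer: 961/6 + I*sqrt(1947)/8 ≈ 160.17 + 5.5156*I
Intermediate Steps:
x(q) = 4 + 2*q
m = 1125/64 (m = -2250/(-8 - 120) = -2250/(-128) = -2250*(-1/128) = 1125/64 ≈ 17.578)
D = -961/6 (D = -1/6*31**2 = -1/6*961 = -961/6 ≈ -160.17)
t = I*sqrt(1947)/8 (t = sqrt(-48 + 1125/64) = sqrt(-1947/64) = I*sqrt(1947)/8 ≈ 5.5156*I)
t - D = I*sqrt(1947)/8 - 1*(-961/6) = I*sqrt(1947)/8 + 961/6 = 961/6 + I*sqrt(1947)/8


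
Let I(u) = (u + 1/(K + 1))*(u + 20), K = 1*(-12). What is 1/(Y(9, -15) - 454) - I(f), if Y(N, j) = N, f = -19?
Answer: 93439/4895 ≈ 19.089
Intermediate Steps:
K = -12
I(u) = (20 + u)*(-1/11 + u) (I(u) = (u + 1/(-12 + 1))*(u + 20) = (u + 1/(-11))*(20 + u) = (u - 1/11)*(20 + u) = (-1/11 + u)*(20 + u) = (20 + u)*(-1/11 + u))
1/(Y(9, -15) - 454) - I(f) = 1/(9 - 454) - (-20/11 + (-19)**2 + (219/11)*(-19)) = 1/(-445) - (-20/11 + 361 - 4161/11) = -1/445 - 1*(-210/11) = -1/445 + 210/11 = 93439/4895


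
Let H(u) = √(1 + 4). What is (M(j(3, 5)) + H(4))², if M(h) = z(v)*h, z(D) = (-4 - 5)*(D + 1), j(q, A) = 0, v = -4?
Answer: 5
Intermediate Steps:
z(D) = -9 - 9*D (z(D) = -9*(1 + D) = -9 - 9*D)
H(u) = √5
M(h) = 27*h (M(h) = (-9 - 9*(-4))*h = (-9 + 36)*h = 27*h)
(M(j(3, 5)) + H(4))² = (27*0 + √5)² = (0 + √5)² = (√5)² = 5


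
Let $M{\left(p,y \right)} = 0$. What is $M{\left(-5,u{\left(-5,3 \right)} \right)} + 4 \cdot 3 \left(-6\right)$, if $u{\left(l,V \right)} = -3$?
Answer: $-72$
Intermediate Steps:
$M{\left(-5,u{\left(-5,3 \right)} \right)} + 4 \cdot 3 \left(-6\right) = 0 + 4 \cdot 3 \left(-6\right) = 0 + 12 \left(-6\right) = 0 - 72 = -72$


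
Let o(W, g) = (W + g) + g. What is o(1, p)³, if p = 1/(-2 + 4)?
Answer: 8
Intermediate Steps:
p = ½ (p = 1/2 = ½ ≈ 0.50000)
o(W, g) = W + 2*g
o(1, p)³ = (1 + 2*(½))³ = (1 + 1)³ = 2³ = 8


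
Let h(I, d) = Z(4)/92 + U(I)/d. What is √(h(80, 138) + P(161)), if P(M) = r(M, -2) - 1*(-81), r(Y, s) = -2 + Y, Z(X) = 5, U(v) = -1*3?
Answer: √507909/46 ≈ 15.493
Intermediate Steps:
U(v) = -3
h(I, d) = 5/92 - 3/d
P(M) = 79 + M (P(M) = (-2 + M) - 1*(-81) = (-2 + M) + 81 = 79 + M)
√(h(80, 138) + P(161)) = √((5/92 - 3/138) + (79 + 161)) = √((5/92 - 3*1/138) + 240) = √((5/92 - 1/46) + 240) = √(3/92 + 240) = √(22083/92) = √507909/46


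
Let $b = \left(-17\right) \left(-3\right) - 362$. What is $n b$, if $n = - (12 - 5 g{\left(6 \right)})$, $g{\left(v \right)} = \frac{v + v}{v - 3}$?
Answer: $-2488$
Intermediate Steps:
$g{\left(v \right)} = \frac{2 v}{-3 + v}$
$n = 8$ ($n = - (12 - 5 \cdot 2 \cdot 6 \frac{1}{-3 + 6}) = - (12 - 5 \cdot 2 \cdot 6 \cdot \frac{1}{3}) = - (12 - 20) = \left(-1\right) \left(-8\right) = 8$)
$b = -311$ ($b = 51 - 362 = -311$)
$n b = 8 \left(-311\right) = -2488$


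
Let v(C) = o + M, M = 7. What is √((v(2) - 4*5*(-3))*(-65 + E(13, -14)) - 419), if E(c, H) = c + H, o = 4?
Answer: I*√5105 ≈ 71.449*I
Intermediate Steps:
v(C) = 11 (v(C) = 4 + 7 = 11)
E(c, H) = H + c
√((v(2) - 4*5*(-3))*(-65 + E(13, -14)) - 419) = √((11 - 4*5*(-3))*(-65 + (-14 + 13)) - 419) = √((11 - 20*(-3))*(-65 - 1) - 419) = √((11 + 60)*(-66) - 419) = √(71*(-66) - 419) = √(-4686 - 419) = √(-5105) = I*√5105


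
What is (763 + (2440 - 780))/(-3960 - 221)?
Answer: -2423/4181 ≈ -0.57953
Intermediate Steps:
(763 + (2440 - 780))/(-3960 - 221) = (763 + 1660)/(-4181) = 2423*(-1/4181) = -2423/4181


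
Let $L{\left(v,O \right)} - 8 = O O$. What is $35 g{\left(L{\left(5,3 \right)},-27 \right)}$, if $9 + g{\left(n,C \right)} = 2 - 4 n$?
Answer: $-2625$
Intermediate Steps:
$L{\left(v,O \right)} = 8 + O^{2}$ ($L{\left(v,O \right)} = 8 + O O = 8 + O^{2}$)
$g{\left(n,C \right)} = -7 - 4 n$ ($g{\left(n,C \right)} = -9 - \left(-2 + 4 n\right) = -7 - 4 n$)
$35 g{\left(L{\left(5,3 \right)},-27 \right)} = 35 \left(-7 - 4 \left(8 + 3^{2}\right)\right) = 35 \left(-7 - 4 \left(8 + 9\right)\right) = 35 \left(-7 - 68\right) = 35 \left(-75\right) = -2625$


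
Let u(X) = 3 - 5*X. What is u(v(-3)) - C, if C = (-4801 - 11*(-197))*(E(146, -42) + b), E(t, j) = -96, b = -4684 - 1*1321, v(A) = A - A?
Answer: -16070031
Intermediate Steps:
v(A) = 0
b = -6005 (b = -4684 - 1321 = -6005)
C = 16070034 (C = (-4801 - 11*(-197))*(-96 - 6005) = (-4801 + 2167)*(-6101) = -2634*(-6101) = 16070034)
u(v(-3)) - C = (3 - 5*0) - 1*16070034 = (3 + 0) - 16070034 = 3 - 16070034 = -16070031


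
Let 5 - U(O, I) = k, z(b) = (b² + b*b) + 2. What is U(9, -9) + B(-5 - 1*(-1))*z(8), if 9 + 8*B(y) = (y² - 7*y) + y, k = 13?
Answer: 1983/4 ≈ 495.75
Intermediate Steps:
z(b) = 2 + 2*b² (z(b) = (b² + b²) + 2 = 2*b² + 2 = 2 + 2*b²)
U(O, I) = -8 (U(O, I) = 5 - 1*13 = 5 - 13 = -8)
B(y) = -9/8 - 3*y/4 + y²/8 (B(y) = -9/8 + ((y² - 7*y) + y)/8 = -9/8 + (y² - 6*y)/8 = -9/8 + (-3*y/4 + y²/8) = -9/8 - 3*y/4 + y²/8)
U(9, -9) + B(-5 - 1*(-1))*z(8) = -8 + (-9/8 - 3*(-5 - 1*(-1))/4 + (-5 - 1*(-1))²/8)*(2 + 2*8²) = -8 + (-9/8 - 3*(-5 + 1)/4 + (-5 + 1)²/8)*(2 + 2*64) = -8 + (-9/8 - ¾*(-4) + (⅛)*(-4)²)*(2 + 128) = -8 + (-9/8 + 3 + (⅛)*16)*130 = -8 + (-9/8 + 3 + 2)*130 = -8 + (31/8)*130 = -8 + 2015/4 = 1983/4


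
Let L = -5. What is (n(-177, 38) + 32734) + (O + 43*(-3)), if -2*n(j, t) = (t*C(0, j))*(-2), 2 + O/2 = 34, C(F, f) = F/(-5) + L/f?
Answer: 5782603/177 ≈ 32670.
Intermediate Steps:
C(F, f) = -5/f - F/5 (C(F, f) = F/(-5) - 5/f = F*(-1/5) - 5/f = -F/5 - 5/f = -5/f - F/5)
O = 64 (O = -4 + 2*34 = -4 + 68 = 64)
n(j, t) = -5*t/j (n(j, t) = -t*(-5/j - 1/5*0)*(-2)/2 = -t*(-5/j + 0)*(-2)/2 = -t*(-5/j)*(-2)/2 = -(-5*t/j)*(-2)/2 = -5*t/j)
(n(-177, 38) + 32734) + (O + 43*(-3)) = (-5*38/(-177) + 32734) + (64 + 43*(-3)) = (-5*38*(-1/177) + 32734) + (64 - 129) = (190/177 + 32734) - 65 = 5794108/177 - 65 = 5782603/177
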